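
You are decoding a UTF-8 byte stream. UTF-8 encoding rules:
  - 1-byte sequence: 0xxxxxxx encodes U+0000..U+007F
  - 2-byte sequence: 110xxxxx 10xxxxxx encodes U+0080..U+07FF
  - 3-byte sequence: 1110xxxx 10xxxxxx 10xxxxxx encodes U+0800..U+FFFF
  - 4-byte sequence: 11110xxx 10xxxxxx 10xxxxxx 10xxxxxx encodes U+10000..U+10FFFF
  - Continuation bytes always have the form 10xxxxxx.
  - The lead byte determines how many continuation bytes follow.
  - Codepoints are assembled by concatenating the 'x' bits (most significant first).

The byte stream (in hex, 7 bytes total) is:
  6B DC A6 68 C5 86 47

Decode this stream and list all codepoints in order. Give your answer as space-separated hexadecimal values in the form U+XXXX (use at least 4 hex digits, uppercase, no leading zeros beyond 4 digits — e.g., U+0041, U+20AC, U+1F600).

Answer: U+006B U+0726 U+0068 U+0146 U+0047

Derivation:
Byte[0]=6B: 1-byte ASCII. cp=U+006B
Byte[1]=DC: 2-byte lead, need 1 cont bytes. acc=0x1C
Byte[2]=A6: continuation. acc=(acc<<6)|0x26=0x726
Completed: cp=U+0726 (starts at byte 1)
Byte[3]=68: 1-byte ASCII. cp=U+0068
Byte[4]=C5: 2-byte lead, need 1 cont bytes. acc=0x5
Byte[5]=86: continuation. acc=(acc<<6)|0x06=0x146
Completed: cp=U+0146 (starts at byte 4)
Byte[6]=47: 1-byte ASCII. cp=U+0047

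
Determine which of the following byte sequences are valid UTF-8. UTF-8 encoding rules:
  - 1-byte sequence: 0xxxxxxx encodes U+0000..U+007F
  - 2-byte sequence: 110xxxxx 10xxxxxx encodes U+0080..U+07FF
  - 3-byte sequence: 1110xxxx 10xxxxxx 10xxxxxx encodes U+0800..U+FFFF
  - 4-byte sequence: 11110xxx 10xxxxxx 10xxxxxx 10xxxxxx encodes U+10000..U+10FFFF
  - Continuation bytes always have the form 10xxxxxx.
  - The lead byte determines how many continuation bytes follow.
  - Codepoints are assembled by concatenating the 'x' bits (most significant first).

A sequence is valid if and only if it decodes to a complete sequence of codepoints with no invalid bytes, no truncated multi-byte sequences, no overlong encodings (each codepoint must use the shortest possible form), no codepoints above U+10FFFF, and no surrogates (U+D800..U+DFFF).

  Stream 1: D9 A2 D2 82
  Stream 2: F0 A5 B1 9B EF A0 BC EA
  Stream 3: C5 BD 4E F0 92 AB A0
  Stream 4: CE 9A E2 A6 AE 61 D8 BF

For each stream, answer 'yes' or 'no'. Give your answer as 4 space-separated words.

Answer: yes no yes yes

Derivation:
Stream 1: decodes cleanly. VALID
Stream 2: error at byte offset 8. INVALID
Stream 3: decodes cleanly. VALID
Stream 4: decodes cleanly. VALID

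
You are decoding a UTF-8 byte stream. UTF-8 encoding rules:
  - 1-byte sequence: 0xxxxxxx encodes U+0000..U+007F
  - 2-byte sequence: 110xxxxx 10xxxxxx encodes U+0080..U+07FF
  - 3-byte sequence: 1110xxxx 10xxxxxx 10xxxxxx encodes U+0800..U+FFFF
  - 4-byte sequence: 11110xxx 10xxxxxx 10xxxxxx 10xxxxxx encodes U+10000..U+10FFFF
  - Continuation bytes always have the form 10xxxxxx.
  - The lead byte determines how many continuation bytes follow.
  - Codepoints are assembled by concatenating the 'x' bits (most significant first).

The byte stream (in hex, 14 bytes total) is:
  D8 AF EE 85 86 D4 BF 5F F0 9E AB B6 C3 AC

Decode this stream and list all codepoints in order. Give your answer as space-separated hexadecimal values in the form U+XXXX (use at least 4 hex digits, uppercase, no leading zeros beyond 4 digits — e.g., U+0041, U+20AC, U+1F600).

Byte[0]=D8: 2-byte lead, need 1 cont bytes. acc=0x18
Byte[1]=AF: continuation. acc=(acc<<6)|0x2F=0x62F
Completed: cp=U+062F (starts at byte 0)
Byte[2]=EE: 3-byte lead, need 2 cont bytes. acc=0xE
Byte[3]=85: continuation. acc=(acc<<6)|0x05=0x385
Byte[4]=86: continuation. acc=(acc<<6)|0x06=0xE146
Completed: cp=U+E146 (starts at byte 2)
Byte[5]=D4: 2-byte lead, need 1 cont bytes. acc=0x14
Byte[6]=BF: continuation. acc=(acc<<6)|0x3F=0x53F
Completed: cp=U+053F (starts at byte 5)
Byte[7]=5F: 1-byte ASCII. cp=U+005F
Byte[8]=F0: 4-byte lead, need 3 cont bytes. acc=0x0
Byte[9]=9E: continuation. acc=(acc<<6)|0x1E=0x1E
Byte[10]=AB: continuation. acc=(acc<<6)|0x2B=0x7AB
Byte[11]=B6: continuation. acc=(acc<<6)|0x36=0x1EAF6
Completed: cp=U+1EAF6 (starts at byte 8)
Byte[12]=C3: 2-byte lead, need 1 cont bytes. acc=0x3
Byte[13]=AC: continuation. acc=(acc<<6)|0x2C=0xEC
Completed: cp=U+00EC (starts at byte 12)

Answer: U+062F U+E146 U+053F U+005F U+1EAF6 U+00EC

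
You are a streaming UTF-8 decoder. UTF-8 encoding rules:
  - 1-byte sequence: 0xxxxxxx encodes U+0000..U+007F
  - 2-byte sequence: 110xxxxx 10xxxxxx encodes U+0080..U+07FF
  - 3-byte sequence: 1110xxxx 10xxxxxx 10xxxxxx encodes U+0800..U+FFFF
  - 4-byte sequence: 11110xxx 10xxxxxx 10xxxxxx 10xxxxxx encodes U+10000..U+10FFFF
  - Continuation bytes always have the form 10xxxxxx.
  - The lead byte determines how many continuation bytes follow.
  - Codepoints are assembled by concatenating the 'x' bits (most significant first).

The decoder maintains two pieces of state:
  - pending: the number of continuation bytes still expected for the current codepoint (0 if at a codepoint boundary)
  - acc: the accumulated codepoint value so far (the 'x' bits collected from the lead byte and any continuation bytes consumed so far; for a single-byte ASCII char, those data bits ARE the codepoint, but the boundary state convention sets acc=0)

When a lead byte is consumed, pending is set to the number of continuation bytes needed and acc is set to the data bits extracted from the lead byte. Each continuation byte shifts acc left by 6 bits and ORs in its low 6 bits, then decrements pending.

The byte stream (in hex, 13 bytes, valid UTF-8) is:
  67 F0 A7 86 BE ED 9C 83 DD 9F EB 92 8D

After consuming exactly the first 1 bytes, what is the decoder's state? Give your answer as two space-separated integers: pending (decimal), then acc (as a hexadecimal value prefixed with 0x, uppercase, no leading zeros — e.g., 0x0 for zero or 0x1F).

Answer: 0 0x0

Derivation:
Byte[0]=67: 1-byte. pending=0, acc=0x0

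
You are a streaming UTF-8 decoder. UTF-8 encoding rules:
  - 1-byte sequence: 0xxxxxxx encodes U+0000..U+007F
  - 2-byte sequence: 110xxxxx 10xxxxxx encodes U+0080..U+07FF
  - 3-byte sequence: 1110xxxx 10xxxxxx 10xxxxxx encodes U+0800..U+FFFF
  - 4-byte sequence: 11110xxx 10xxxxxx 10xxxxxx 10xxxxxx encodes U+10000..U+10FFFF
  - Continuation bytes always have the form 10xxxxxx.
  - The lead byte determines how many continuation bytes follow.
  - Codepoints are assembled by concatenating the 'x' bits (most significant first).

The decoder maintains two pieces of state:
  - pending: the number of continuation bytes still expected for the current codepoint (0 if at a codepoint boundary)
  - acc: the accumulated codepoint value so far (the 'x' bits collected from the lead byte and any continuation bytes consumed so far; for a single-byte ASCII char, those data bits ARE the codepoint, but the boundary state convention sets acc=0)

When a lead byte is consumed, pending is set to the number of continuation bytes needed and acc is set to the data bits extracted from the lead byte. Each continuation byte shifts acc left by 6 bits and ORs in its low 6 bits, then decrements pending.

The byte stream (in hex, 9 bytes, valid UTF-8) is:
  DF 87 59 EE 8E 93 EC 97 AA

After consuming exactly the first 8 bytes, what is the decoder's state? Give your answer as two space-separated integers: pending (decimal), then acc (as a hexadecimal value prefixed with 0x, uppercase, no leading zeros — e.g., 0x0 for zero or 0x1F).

Answer: 1 0x317

Derivation:
Byte[0]=DF: 2-byte lead. pending=1, acc=0x1F
Byte[1]=87: continuation. acc=(acc<<6)|0x07=0x7C7, pending=0
Byte[2]=59: 1-byte. pending=0, acc=0x0
Byte[3]=EE: 3-byte lead. pending=2, acc=0xE
Byte[4]=8E: continuation. acc=(acc<<6)|0x0E=0x38E, pending=1
Byte[5]=93: continuation. acc=(acc<<6)|0x13=0xE393, pending=0
Byte[6]=EC: 3-byte lead. pending=2, acc=0xC
Byte[7]=97: continuation. acc=(acc<<6)|0x17=0x317, pending=1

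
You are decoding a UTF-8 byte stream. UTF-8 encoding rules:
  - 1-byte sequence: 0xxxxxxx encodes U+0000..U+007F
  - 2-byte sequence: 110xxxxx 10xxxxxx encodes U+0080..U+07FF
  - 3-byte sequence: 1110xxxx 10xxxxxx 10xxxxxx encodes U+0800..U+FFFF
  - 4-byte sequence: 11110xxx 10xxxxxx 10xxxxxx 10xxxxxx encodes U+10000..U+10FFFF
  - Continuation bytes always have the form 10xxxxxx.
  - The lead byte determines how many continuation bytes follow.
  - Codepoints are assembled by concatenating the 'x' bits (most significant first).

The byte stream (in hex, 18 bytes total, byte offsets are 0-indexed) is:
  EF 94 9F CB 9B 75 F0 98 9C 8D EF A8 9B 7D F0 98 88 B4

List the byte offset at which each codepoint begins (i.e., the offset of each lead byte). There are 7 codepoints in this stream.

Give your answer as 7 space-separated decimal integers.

Answer: 0 3 5 6 10 13 14

Derivation:
Byte[0]=EF: 3-byte lead, need 2 cont bytes. acc=0xF
Byte[1]=94: continuation. acc=(acc<<6)|0x14=0x3D4
Byte[2]=9F: continuation. acc=(acc<<6)|0x1F=0xF51F
Completed: cp=U+F51F (starts at byte 0)
Byte[3]=CB: 2-byte lead, need 1 cont bytes. acc=0xB
Byte[4]=9B: continuation. acc=(acc<<6)|0x1B=0x2DB
Completed: cp=U+02DB (starts at byte 3)
Byte[5]=75: 1-byte ASCII. cp=U+0075
Byte[6]=F0: 4-byte lead, need 3 cont bytes. acc=0x0
Byte[7]=98: continuation. acc=(acc<<6)|0x18=0x18
Byte[8]=9C: continuation. acc=(acc<<6)|0x1C=0x61C
Byte[9]=8D: continuation. acc=(acc<<6)|0x0D=0x1870D
Completed: cp=U+1870D (starts at byte 6)
Byte[10]=EF: 3-byte lead, need 2 cont bytes. acc=0xF
Byte[11]=A8: continuation. acc=(acc<<6)|0x28=0x3E8
Byte[12]=9B: continuation. acc=(acc<<6)|0x1B=0xFA1B
Completed: cp=U+FA1B (starts at byte 10)
Byte[13]=7D: 1-byte ASCII. cp=U+007D
Byte[14]=F0: 4-byte lead, need 3 cont bytes. acc=0x0
Byte[15]=98: continuation. acc=(acc<<6)|0x18=0x18
Byte[16]=88: continuation. acc=(acc<<6)|0x08=0x608
Byte[17]=B4: continuation. acc=(acc<<6)|0x34=0x18234
Completed: cp=U+18234 (starts at byte 14)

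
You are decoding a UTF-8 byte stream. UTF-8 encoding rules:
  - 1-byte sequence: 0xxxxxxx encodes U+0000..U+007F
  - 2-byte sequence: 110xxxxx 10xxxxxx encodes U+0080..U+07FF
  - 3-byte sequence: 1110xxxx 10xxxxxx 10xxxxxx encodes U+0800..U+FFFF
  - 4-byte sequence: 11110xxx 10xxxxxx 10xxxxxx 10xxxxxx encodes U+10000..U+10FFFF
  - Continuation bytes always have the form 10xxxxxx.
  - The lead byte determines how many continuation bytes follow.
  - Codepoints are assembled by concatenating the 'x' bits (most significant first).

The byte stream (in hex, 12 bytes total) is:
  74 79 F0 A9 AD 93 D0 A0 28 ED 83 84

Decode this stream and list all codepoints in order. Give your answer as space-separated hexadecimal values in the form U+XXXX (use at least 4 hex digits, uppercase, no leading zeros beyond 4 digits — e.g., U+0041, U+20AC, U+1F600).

Answer: U+0074 U+0079 U+29B53 U+0420 U+0028 U+D0C4

Derivation:
Byte[0]=74: 1-byte ASCII. cp=U+0074
Byte[1]=79: 1-byte ASCII. cp=U+0079
Byte[2]=F0: 4-byte lead, need 3 cont bytes. acc=0x0
Byte[3]=A9: continuation. acc=(acc<<6)|0x29=0x29
Byte[4]=AD: continuation. acc=(acc<<6)|0x2D=0xA6D
Byte[5]=93: continuation. acc=(acc<<6)|0x13=0x29B53
Completed: cp=U+29B53 (starts at byte 2)
Byte[6]=D0: 2-byte lead, need 1 cont bytes. acc=0x10
Byte[7]=A0: continuation. acc=(acc<<6)|0x20=0x420
Completed: cp=U+0420 (starts at byte 6)
Byte[8]=28: 1-byte ASCII. cp=U+0028
Byte[9]=ED: 3-byte lead, need 2 cont bytes. acc=0xD
Byte[10]=83: continuation. acc=(acc<<6)|0x03=0x343
Byte[11]=84: continuation. acc=(acc<<6)|0x04=0xD0C4
Completed: cp=U+D0C4 (starts at byte 9)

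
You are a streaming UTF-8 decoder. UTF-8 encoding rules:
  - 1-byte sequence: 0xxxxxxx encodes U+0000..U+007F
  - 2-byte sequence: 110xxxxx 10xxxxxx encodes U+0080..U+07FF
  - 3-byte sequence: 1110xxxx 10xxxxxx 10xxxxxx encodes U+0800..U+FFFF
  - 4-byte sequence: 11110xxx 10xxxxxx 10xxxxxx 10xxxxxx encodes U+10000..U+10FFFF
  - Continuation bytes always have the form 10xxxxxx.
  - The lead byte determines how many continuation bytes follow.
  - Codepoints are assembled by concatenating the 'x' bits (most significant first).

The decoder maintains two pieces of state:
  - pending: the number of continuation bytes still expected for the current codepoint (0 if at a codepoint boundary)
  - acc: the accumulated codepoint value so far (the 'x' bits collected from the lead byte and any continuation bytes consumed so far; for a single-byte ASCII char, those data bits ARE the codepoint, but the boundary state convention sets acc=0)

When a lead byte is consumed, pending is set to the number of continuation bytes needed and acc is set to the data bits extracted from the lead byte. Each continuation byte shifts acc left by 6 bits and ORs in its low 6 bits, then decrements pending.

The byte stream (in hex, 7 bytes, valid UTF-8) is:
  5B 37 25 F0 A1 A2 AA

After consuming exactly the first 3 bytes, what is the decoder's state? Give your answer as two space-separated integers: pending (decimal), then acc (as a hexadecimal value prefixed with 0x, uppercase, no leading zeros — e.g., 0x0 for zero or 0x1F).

Byte[0]=5B: 1-byte. pending=0, acc=0x0
Byte[1]=37: 1-byte. pending=0, acc=0x0
Byte[2]=25: 1-byte. pending=0, acc=0x0

Answer: 0 0x0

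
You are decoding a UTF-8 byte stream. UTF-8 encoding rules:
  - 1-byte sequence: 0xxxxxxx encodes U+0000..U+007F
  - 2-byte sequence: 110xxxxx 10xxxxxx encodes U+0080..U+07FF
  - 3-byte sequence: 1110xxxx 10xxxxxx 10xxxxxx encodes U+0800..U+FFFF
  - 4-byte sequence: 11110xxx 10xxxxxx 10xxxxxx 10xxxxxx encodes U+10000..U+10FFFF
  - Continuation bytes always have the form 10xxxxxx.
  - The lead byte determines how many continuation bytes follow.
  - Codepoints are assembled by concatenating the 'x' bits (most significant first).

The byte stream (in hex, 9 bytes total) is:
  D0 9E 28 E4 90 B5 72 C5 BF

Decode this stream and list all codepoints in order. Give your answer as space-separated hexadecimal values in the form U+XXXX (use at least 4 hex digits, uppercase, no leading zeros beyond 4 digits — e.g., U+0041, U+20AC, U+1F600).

Byte[0]=D0: 2-byte lead, need 1 cont bytes. acc=0x10
Byte[1]=9E: continuation. acc=(acc<<6)|0x1E=0x41E
Completed: cp=U+041E (starts at byte 0)
Byte[2]=28: 1-byte ASCII. cp=U+0028
Byte[3]=E4: 3-byte lead, need 2 cont bytes. acc=0x4
Byte[4]=90: continuation. acc=(acc<<6)|0x10=0x110
Byte[5]=B5: continuation. acc=(acc<<6)|0x35=0x4435
Completed: cp=U+4435 (starts at byte 3)
Byte[6]=72: 1-byte ASCII. cp=U+0072
Byte[7]=C5: 2-byte lead, need 1 cont bytes. acc=0x5
Byte[8]=BF: continuation. acc=(acc<<6)|0x3F=0x17F
Completed: cp=U+017F (starts at byte 7)

Answer: U+041E U+0028 U+4435 U+0072 U+017F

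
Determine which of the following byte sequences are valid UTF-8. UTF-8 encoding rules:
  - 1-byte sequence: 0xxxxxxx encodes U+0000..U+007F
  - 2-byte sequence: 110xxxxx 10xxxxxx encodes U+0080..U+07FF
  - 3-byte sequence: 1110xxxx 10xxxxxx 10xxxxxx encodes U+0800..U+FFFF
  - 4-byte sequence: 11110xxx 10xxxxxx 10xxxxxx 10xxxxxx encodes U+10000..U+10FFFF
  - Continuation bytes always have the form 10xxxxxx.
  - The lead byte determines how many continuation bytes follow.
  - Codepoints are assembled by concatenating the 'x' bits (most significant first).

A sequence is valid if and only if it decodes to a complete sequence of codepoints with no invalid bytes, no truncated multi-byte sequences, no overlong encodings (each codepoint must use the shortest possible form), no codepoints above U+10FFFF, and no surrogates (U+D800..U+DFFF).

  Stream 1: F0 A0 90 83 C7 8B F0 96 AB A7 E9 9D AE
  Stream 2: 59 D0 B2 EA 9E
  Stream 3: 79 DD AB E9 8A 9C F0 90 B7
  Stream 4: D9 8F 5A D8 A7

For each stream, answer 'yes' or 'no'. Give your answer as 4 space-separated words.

Stream 1: decodes cleanly. VALID
Stream 2: error at byte offset 5. INVALID
Stream 3: error at byte offset 9. INVALID
Stream 4: decodes cleanly. VALID

Answer: yes no no yes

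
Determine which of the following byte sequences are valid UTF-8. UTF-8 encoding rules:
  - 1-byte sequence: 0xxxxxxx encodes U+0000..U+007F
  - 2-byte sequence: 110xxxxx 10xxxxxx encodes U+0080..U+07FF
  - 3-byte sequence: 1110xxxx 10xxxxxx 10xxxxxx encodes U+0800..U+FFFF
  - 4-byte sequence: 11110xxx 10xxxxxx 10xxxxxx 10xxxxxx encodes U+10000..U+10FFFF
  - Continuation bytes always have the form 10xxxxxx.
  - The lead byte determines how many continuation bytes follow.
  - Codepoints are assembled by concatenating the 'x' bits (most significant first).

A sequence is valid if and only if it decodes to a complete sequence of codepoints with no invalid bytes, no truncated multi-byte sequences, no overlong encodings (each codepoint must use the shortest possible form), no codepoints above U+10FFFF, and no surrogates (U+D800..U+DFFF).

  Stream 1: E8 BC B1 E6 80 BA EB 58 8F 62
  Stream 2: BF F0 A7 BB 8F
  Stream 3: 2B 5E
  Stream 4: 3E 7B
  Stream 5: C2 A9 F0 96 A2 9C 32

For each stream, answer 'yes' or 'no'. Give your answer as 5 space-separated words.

Stream 1: error at byte offset 7. INVALID
Stream 2: error at byte offset 0. INVALID
Stream 3: decodes cleanly. VALID
Stream 4: decodes cleanly. VALID
Stream 5: decodes cleanly. VALID

Answer: no no yes yes yes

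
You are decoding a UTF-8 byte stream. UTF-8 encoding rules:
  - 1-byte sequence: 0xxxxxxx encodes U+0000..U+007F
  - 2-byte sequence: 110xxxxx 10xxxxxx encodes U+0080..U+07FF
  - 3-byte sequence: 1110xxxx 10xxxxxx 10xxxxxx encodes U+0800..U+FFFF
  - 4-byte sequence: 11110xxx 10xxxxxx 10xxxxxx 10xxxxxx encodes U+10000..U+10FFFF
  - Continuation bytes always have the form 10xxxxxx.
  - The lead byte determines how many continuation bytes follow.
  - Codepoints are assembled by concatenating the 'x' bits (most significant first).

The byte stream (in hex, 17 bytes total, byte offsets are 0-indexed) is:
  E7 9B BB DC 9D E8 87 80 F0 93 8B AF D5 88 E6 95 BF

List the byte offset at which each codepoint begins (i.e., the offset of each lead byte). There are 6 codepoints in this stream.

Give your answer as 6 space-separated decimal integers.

Byte[0]=E7: 3-byte lead, need 2 cont bytes. acc=0x7
Byte[1]=9B: continuation. acc=(acc<<6)|0x1B=0x1DB
Byte[2]=BB: continuation. acc=(acc<<6)|0x3B=0x76FB
Completed: cp=U+76FB (starts at byte 0)
Byte[3]=DC: 2-byte lead, need 1 cont bytes. acc=0x1C
Byte[4]=9D: continuation. acc=(acc<<6)|0x1D=0x71D
Completed: cp=U+071D (starts at byte 3)
Byte[5]=E8: 3-byte lead, need 2 cont bytes. acc=0x8
Byte[6]=87: continuation. acc=(acc<<6)|0x07=0x207
Byte[7]=80: continuation. acc=(acc<<6)|0x00=0x81C0
Completed: cp=U+81C0 (starts at byte 5)
Byte[8]=F0: 4-byte lead, need 3 cont bytes. acc=0x0
Byte[9]=93: continuation. acc=(acc<<6)|0x13=0x13
Byte[10]=8B: continuation. acc=(acc<<6)|0x0B=0x4CB
Byte[11]=AF: continuation. acc=(acc<<6)|0x2F=0x132EF
Completed: cp=U+132EF (starts at byte 8)
Byte[12]=D5: 2-byte lead, need 1 cont bytes. acc=0x15
Byte[13]=88: continuation. acc=(acc<<6)|0x08=0x548
Completed: cp=U+0548 (starts at byte 12)
Byte[14]=E6: 3-byte lead, need 2 cont bytes. acc=0x6
Byte[15]=95: continuation. acc=(acc<<6)|0x15=0x195
Byte[16]=BF: continuation. acc=(acc<<6)|0x3F=0x657F
Completed: cp=U+657F (starts at byte 14)

Answer: 0 3 5 8 12 14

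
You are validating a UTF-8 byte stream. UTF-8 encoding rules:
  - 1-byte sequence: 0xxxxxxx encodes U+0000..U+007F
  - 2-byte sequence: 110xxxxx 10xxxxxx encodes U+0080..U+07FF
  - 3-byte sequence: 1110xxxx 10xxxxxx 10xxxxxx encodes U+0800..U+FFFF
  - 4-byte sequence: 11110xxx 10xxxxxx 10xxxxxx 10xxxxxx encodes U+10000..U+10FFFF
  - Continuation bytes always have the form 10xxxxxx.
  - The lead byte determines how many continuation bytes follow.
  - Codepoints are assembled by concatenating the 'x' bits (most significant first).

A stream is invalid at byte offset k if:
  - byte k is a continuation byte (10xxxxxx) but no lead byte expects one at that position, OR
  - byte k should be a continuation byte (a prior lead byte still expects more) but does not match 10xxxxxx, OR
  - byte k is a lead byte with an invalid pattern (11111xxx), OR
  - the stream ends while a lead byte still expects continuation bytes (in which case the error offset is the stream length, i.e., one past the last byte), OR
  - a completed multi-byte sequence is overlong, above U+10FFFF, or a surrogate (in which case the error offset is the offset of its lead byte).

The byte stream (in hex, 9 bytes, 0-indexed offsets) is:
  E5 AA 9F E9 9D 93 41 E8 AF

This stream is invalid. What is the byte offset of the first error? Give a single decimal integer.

Byte[0]=E5: 3-byte lead, need 2 cont bytes. acc=0x5
Byte[1]=AA: continuation. acc=(acc<<6)|0x2A=0x16A
Byte[2]=9F: continuation. acc=(acc<<6)|0x1F=0x5A9F
Completed: cp=U+5A9F (starts at byte 0)
Byte[3]=E9: 3-byte lead, need 2 cont bytes. acc=0x9
Byte[4]=9D: continuation. acc=(acc<<6)|0x1D=0x25D
Byte[5]=93: continuation. acc=(acc<<6)|0x13=0x9753
Completed: cp=U+9753 (starts at byte 3)
Byte[6]=41: 1-byte ASCII. cp=U+0041
Byte[7]=E8: 3-byte lead, need 2 cont bytes. acc=0x8
Byte[8]=AF: continuation. acc=(acc<<6)|0x2F=0x22F
Byte[9]: stream ended, expected continuation. INVALID

Answer: 9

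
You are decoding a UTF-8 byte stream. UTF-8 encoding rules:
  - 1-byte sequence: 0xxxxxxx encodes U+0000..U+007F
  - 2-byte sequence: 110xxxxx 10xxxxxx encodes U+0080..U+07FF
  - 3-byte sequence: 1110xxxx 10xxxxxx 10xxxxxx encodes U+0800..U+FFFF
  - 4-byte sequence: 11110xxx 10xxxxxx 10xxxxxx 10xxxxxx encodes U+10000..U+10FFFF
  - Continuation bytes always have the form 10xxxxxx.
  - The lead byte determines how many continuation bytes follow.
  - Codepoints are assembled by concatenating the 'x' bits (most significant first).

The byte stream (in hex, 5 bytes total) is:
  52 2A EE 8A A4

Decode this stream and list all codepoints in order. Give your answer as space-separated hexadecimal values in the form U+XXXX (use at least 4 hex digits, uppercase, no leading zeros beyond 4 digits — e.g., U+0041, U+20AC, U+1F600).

Byte[0]=52: 1-byte ASCII. cp=U+0052
Byte[1]=2A: 1-byte ASCII. cp=U+002A
Byte[2]=EE: 3-byte lead, need 2 cont bytes. acc=0xE
Byte[3]=8A: continuation. acc=(acc<<6)|0x0A=0x38A
Byte[4]=A4: continuation. acc=(acc<<6)|0x24=0xE2A4
Completed: cp=U+E2A4 (starts at byte 2)

Answer: U+0052 U+002A U+E2A4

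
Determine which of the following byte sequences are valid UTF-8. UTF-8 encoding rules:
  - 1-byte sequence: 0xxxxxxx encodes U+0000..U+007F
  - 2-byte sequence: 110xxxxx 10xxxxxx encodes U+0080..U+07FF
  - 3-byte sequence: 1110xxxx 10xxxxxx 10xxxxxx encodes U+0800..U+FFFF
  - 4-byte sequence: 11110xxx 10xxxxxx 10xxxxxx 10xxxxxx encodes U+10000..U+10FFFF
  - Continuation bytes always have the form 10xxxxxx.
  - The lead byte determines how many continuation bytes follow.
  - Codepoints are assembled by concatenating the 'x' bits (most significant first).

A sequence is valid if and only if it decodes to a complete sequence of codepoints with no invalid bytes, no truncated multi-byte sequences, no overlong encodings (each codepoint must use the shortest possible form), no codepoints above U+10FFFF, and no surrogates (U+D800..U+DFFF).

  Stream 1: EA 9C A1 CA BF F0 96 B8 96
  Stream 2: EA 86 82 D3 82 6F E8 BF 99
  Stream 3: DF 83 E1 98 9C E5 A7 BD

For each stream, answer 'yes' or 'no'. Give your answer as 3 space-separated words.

Answer: yes yes yes

Derivation:
Stream 1: decodes cleanly. VALID
Stream 2: decodes cleanly. VALID
Stream 3: decodes cleanly. VALID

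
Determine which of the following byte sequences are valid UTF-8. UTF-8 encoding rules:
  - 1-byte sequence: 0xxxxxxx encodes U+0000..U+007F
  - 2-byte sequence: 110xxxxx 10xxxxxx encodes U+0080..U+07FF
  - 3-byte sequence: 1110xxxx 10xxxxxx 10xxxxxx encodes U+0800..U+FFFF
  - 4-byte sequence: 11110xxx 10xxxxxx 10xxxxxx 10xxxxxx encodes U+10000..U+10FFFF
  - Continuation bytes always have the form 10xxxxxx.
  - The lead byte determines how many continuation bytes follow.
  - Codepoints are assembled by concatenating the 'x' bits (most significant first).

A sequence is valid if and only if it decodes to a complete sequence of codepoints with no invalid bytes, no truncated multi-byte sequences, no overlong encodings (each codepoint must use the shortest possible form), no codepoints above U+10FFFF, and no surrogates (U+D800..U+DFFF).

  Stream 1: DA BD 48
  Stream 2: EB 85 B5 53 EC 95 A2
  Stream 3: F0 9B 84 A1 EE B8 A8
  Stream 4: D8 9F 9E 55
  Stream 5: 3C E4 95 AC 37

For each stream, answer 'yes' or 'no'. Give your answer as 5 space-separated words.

Stream 1: decodes cleanly. VALID
Stream 2: decodes cleanly. VALID
Stream 3: decodes cleanly. VALID
Stream 4: error at byte offset 2. INVALID
Stream 5: decodes cleanly. VALID

Answer: yes yes yes no yes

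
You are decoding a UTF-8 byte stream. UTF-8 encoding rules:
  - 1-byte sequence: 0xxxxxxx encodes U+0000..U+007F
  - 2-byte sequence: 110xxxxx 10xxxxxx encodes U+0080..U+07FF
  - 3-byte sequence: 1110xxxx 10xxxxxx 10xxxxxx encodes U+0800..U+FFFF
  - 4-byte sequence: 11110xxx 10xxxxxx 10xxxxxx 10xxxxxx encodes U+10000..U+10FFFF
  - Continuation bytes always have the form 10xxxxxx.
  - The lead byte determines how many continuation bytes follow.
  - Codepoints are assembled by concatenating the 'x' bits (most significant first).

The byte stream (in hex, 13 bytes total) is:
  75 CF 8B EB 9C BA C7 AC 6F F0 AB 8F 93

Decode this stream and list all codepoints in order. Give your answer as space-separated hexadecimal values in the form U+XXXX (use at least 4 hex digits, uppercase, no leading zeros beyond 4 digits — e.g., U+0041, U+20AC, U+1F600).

Byte[0]=75: 1-byte ASCII. cp=U+0075
Byte[1]=CF: 2-byte lead, need 1 cont bytes. acc=0xF
Byte[2]=8B: continuation. acc=(acc<<6)|0x0B=0x3CB
Completed: cp=U+03CB (starts at byte 1)
Byte[3]=EB: 3-byte lead, need 2 cont bytes. acc=0xB
Byte[4]=9C: continuation. acc=(acc<<6)|0x1C=0x2DC
Byte[5]=BA: continuation. acc=(acc<<6)|0x3A=0xB73A
Completed: cp=U+B73A (starts at byte 3)
Byte[6]=C7: 2-byte lead, need 1 cont bytes. acc=0x7
Byte[7]=AC: continuation. acc=(acc<<6)|0x2C=0x1EC
Completed: cp=U+01EC (starts at byte 6)
Byte[8]=6F: 1-byte ASCII. cp=U+006F
Byte[9]=F0: 4-byte lead, need 3 cont bytes. acc=0x0
Byte[10]=AB: continuation. acc=(acc<<6)|0x2B=0x2B
Byte[11]=8F: continuation. acc=(acc<<6)|0x0F=0xACF
Byte[12]=93: continuation. acc=(acc<<6)|0x13=0x2B3D3
Completed: cp=U+2B3D3 (starts at byte 9)

Answer: U+0075 U+03CB U+B73A U+01EC U+006F U+2B3D3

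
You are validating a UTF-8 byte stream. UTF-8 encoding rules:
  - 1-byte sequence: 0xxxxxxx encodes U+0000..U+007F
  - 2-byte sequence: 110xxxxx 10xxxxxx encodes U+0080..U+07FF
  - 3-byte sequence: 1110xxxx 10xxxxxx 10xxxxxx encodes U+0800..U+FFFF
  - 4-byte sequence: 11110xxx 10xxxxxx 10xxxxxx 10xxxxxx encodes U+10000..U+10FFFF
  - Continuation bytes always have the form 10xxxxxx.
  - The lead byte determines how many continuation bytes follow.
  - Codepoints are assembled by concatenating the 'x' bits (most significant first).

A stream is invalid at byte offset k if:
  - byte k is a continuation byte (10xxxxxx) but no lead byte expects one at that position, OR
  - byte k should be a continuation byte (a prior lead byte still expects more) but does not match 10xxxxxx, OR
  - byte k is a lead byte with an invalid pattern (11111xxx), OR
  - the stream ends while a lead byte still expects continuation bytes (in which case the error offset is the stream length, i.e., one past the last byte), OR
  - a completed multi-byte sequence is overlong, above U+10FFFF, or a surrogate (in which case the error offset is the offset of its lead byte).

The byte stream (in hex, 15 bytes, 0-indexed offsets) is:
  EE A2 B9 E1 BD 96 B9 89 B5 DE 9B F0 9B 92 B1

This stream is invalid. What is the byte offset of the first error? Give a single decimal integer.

Answer: 6

Derivation:
Byte[0]=EE: 3-byte lead, need 2 cont bytes. acc=0xE
Byte[1]=A2: continuation. acc=(acc<<6)|0x22=0x3A2
Byte[2]=B9: continuation. acc=(acc<<6)|0x39=0xE8B9
Completed: cp=U+E8B9 (starts at byte 0)
Byte[3]=E1: 3-byte lead, need 2 cont bytes. acc=0x1
Byte[4]=BD: continuation. acc=(acc<<6)|0x3D=0x7D
Byte[5]=96: continuation. acc=(acc<<6)|0x16=0x1F56
Completed: cp=U+1F56 (starts at byte 3)
Byte[6]=B9: INVALID lead byte (not 0xxx/110x/1110/11110)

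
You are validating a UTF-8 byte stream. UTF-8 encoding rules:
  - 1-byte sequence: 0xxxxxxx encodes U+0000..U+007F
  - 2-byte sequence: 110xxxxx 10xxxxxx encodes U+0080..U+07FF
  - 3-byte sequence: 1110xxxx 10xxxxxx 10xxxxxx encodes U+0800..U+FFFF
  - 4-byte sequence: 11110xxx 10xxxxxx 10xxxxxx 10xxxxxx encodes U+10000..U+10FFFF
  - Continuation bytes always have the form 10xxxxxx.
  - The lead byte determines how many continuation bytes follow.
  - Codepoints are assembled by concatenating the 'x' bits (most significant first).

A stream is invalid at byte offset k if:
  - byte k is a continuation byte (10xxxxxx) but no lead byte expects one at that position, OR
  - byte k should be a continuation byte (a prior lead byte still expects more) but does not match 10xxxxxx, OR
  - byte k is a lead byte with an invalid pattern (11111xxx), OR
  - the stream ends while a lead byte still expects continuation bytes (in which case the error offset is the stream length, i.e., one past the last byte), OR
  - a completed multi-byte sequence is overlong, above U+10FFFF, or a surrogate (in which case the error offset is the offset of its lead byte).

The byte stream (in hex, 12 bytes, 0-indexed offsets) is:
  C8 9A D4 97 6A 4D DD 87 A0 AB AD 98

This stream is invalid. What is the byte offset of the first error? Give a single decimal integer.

Answer: 8

Derivation:
Byte[0]=C8: 2-byte lead, need 1 cont bytes. acc=0x8
Byte[1]=9A: continuation. acc=(acc<<6)|0x1A=0x21A
Completed: cp=U+021A (starts at byte 0)
Byte[2]=D4: 2-byte lead, need 1 cont bytes. acc=0x14
Byte[3]=97: continuation. acc=(acc<<6)|0x17=0x517
Completed: cp=U+0517 (starts at byte 2)
Byte[4]=6A: 1-byte ASCII. cp=U+006A
Byte[5]=4D: 1-byte ASCII. cp=U+004D
Byte[6]=DD: 2-byte lead, need 1 cont bytes. acc=0x1D
Byte[7]=87: continuation. acc=(acc<<6)|0x07=0x747
Completed: cp=U+0747 (starts at byte 6)
Byte[8]=A0: INVALID lead byte (not 0xxx/110x/1110/11110)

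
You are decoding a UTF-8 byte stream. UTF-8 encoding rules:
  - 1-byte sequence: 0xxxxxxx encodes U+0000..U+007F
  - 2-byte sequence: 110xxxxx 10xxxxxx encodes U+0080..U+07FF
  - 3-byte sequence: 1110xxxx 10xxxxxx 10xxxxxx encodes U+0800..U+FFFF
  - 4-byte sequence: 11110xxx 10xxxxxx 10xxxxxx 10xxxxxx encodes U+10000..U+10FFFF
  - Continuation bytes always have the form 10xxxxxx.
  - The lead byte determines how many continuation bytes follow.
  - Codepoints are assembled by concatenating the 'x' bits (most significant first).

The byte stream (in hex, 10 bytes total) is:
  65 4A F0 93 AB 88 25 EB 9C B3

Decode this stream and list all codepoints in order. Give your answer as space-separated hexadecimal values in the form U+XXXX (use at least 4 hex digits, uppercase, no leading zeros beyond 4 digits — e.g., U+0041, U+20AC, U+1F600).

Answer: U+0065 U+004A U+13AC8 U+0025 U+B733

Derivation:
Byte[0]=65: 1-byte ASCII. cp=U+0065
Byte[1]=4A: 1-byte ASCII. cp=U+004A
Byte[2]=F0: 4-byte lead, need 3 cont bytes. acc=0x0
Byte[3]=93: continuation. acc=(acc<<6)|0x13=0x13
Byte[4]=AB: continuation. acc=(acc<<6)|0x2B=0x4EB
Byte[5]=88: continuation. acc=(acc<<6)|0x08=0x13AC8
Completed: cp=U+13AC8 (starts at byte 2)
Byte[6]=25: 1-byte ASCII. cp=U+0025
Byte[7]=EB: 3-byte lead, need 2 cont bytes. acc=0xB
Byte[8]=9C: continuation. acc=(acc<<6)|0x1C=0x2DC
Byte[9]=B3: continuation. acc=(acc<<6)|0x33=0xB733
Completed: cp=U+B733 (starts at byte 7)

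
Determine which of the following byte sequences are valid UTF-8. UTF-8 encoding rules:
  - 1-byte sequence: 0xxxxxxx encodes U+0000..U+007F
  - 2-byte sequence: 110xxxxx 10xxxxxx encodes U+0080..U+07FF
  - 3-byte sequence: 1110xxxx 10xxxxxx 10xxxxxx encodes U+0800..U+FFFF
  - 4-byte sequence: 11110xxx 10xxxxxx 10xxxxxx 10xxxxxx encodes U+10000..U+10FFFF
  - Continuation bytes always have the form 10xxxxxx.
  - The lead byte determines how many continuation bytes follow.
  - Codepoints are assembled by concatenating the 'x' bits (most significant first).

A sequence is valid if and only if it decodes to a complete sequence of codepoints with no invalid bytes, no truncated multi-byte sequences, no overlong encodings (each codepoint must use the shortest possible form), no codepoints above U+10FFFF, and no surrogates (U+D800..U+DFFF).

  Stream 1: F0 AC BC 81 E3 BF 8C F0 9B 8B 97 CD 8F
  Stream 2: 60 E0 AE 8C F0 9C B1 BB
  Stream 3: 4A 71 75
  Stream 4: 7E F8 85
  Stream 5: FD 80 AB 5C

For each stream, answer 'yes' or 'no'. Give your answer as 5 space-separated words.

Answer: yes yes yes no no

Derivation:
Stream 1: decodes cleanly. VALID
Stream 2: decodes cleanly. VALID
Stream 3: decodes cleanly. VALID
Stream 4: error at byte offset 1. INVALID
Stream 5: error at byte offset 0. INVALID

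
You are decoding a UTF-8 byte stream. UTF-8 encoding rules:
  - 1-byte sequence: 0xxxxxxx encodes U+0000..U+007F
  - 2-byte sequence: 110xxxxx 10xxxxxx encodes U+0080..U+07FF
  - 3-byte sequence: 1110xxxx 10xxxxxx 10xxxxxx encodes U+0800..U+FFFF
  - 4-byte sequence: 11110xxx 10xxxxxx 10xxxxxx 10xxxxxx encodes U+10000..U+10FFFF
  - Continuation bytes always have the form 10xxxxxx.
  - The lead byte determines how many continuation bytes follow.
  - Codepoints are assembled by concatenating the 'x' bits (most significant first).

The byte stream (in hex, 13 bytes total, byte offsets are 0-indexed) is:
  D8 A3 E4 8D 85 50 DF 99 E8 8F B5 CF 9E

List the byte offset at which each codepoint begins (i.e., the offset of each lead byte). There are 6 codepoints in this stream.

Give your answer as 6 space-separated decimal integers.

Byte[0]=D8: 2-byte lead, need 1 cont bytes. acc=0x18
Byte[1]=A3: continuation. acc=(acc<<6)|0x23=0x623
Completed: cp=U+0623 (starts at byte 0)
Byte[2]=E4: 3-byte lead, need 2 cont bytes. acc=0x4
Byte[3]=8D: continuation. acc=(acc<<6)|0x0D=0x10D
Byte[4]=85: continuation. acc=(acc<<6)|0x05=0x4345
Completed: cp=U+4345 (starts at byte 2)
Byte[5]=50: 1-byte ASCII. cp=U+0050
Byte[6]=DF: 2-byte lead, need 1 cont bytes. acc=0x1F
Byte[7]=99: continuation. acc=(acc<<6)|0x19=0x7D9
Completed: cp=U+07D9 (starts at byte 6)
Byte[8]=E8: 3-byte lead, need 2 cont bytes. acc=0x8
Byte[9]=8F: continuation. acc=(acc<<6)|0x0F=0x20F
Byte[10]=B5: continuation. acc=(acc<<6)|0x35=0x83F5
Completed: cp=U+83F5 (starts at byte 8)
Byte[11]=CF: 2-byte lead, need 1 cont bytes. acc=0xF
Byte[12]=9E: continuation. acc=(acc<<6)|0x1E=0x3DE
Completed: cp=U+03DE (starts at byte 11)

Answer: 0 2 5 6 8 11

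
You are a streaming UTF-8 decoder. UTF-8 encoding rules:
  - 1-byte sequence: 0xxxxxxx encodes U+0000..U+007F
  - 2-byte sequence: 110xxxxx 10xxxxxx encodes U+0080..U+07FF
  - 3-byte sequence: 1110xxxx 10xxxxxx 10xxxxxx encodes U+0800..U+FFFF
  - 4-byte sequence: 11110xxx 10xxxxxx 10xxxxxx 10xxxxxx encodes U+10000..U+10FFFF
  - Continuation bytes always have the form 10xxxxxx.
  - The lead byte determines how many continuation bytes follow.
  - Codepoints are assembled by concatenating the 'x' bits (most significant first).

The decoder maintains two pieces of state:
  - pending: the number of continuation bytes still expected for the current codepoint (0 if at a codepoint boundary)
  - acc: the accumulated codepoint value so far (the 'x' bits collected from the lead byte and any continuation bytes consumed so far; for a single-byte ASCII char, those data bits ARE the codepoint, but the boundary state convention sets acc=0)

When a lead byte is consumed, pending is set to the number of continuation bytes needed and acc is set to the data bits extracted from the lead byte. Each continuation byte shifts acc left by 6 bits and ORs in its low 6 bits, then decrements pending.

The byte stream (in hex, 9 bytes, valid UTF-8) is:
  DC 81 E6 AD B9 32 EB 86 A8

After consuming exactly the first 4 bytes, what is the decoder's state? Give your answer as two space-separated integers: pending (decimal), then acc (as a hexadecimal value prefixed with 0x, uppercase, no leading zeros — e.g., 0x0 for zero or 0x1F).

Byte[0]=DC: 2-byte lead. pending=1, acc=0x1C
Byte[1]=81: continuation. acc=(acc<<6)|0x01=0x701, pending=0
Byte[2]=E6: 3-byte lead. pending=2, acc=0x6
Byte[3]=AD: continuation. acc=(acc<<6)|0x2D=0x1AD, pending=1

Answer: 1 0x1AD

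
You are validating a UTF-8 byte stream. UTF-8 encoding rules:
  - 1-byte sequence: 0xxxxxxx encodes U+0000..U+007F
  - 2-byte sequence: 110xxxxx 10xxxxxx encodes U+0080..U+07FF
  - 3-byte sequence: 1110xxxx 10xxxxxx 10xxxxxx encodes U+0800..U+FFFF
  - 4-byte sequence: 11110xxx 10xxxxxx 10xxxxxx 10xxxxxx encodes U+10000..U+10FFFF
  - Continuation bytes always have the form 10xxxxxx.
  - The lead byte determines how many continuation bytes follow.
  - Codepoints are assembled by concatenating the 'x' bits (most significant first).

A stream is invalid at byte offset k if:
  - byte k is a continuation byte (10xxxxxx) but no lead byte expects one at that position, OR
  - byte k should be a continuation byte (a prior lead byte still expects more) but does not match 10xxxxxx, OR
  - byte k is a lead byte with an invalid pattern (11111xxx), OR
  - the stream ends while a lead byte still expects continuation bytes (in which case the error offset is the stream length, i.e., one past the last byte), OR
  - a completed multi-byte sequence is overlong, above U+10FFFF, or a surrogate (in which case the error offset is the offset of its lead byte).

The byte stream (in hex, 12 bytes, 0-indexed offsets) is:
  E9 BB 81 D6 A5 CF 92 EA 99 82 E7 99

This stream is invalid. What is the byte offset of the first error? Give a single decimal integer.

Byte[0]=E9: 3-byte lead, need 2 cont bytes. acc=0x9
Byte[1]=BB: continuation. acc=(acc<<6)|0x3B=0x27B
Byte[2]=81: continuation. acc=(acc<<6)|0x01=0x9EC1
Completed: cp=U+9EC1 (starts at byte 0)
Byte[3]=D6: 2-byte lead, need 1 cont bytes. acc=0x16
Byte[4]=A5: continuation. acc=(acc<<6)|0x25=0x5A5
Completed: cp=U+05A5 (starts at byte 3)
Byte[5]=CF: 2-byte lead, need 1 cont bytes. acc=0xF
Byte[6]=92: continuation. acc=(acc<<6)|0x12=0x3D2
Completed: cp=U+03D2 (starts at byte 5)
Byte[7]=EA: 3-byte lead, need 2 cont bytes. acc=0xA
Byte[8]=99: continuation. acc=(acc<<6)|0x19=0x299
Byte[9]=82: continuation. acc=(acc<<6)|0x02=0xA642
Completed: cp=U+A642 (starts at byte 7)
Byte[10]=E7: 3-byte lead, need 2 cont bytes. acc=0x7
Byte[11]=99: continuation. acc=(acc<<6)|0x19=0x1D9
Byte[12]: stream ended, expected continuation. INVALID

Answer: 12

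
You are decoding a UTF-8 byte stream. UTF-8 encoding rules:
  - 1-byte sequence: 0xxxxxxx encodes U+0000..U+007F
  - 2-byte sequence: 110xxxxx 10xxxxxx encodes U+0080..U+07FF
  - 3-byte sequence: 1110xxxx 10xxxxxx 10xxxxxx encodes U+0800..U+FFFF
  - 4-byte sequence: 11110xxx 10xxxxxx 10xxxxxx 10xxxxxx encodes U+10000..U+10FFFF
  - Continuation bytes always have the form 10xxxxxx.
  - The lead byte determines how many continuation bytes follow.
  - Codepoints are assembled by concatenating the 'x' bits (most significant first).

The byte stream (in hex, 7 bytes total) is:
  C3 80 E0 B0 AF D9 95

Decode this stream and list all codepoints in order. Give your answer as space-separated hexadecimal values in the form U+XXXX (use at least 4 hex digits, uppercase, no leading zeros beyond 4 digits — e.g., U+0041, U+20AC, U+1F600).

Answer: U+00C0 U+0C2F U+0655

Derivation:
Byte[0]=C3: 2-byte lead, need 1 cont bytes. acc=0x3
Byte[1]=80: continuation. acc=(acc<<6)|0x00=0xC0
Completed: cp=U+00C0 (starts at byte 0)
Byte[2]=E0: 3-byte lead, need 2 cont bytes. acc=0x0
Byte[3]=B0: continuation. acc=(acc<<6)|0x30=0x30
Byte[4]=AF: continuation. acc=(acc<<6)|0x2F=0xC2F
Completed: cp=U+0C2F (starts at byte 2)
Byte[5]=D9: 2-byte lead, need 1 cont bytes. acc=0x19
Byte[6]=95: continuation. acc=(acc<<6)|0x15=0x655
Completed: cp=U+0655 (starts at byte 5)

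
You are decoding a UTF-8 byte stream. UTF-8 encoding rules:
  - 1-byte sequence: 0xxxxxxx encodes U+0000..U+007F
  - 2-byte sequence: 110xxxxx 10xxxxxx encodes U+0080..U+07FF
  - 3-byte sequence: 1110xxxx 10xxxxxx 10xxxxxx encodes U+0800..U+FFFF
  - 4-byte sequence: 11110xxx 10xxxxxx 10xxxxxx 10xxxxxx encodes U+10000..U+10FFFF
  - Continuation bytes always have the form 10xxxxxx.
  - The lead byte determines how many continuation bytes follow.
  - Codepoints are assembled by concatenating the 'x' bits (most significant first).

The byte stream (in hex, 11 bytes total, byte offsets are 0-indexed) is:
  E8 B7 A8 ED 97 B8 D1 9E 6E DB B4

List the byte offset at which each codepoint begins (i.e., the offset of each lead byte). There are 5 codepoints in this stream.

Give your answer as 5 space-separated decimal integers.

Byte[0]=E8: 3-byte lead, need 2 cont bytes. acc=0x8
Byte[1]=B7: continuation. acc=(acc<<6)|0x37=0x237
Byte[2]=A8: continuation. acc=(acc<<6)|0x28=0x8DE8
Completed: cp=U+8DE8 (starts at byte 0)
Byte[3]=ED: 3-byte lead, need 2 cont bytes. acc=0xD
Byte[4]=97: continuation. acc=(acc<<6)|0x17=0x357
Byte[5]=B8: continuation. acc=(acc<<6)|0x38=0xD5F8
Completed: cp=U+D5F8 (starts at byte 3)
Byte[6]=D1: 2-byte lead, need 1 cont bytes. acc=0x11
Byte[7]=9E: continuation. acc=(acc<<6)|0x1E=0x45E
Completed: cp=U+045E (starts at byte 6)
Byte[8]=6E: 1-byte ASCII. cp=U+006E
Byte[9]=DB: 2-byte lead, need 1 cont bytes. acc=0x1B
Byte[10]=B4: continuation. acc=(acc<<6)|0x34=0x6F4
Completed: cp=U+06F4 (starts at byte 9)

Answer: 0 3 6 8 9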